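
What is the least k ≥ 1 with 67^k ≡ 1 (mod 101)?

Since 67 ∈ (Z/101Z)^×, its order divides φ(101) = 101 − 1 = 100 = 2^2 · 5^2.
Divisors of 100: 1, 2, 4, 5, 10, 20, 25, 50, 100.
Evaluate successive powers at the divisors of 100:
67^1 ≡ 67
67^2 ≡ 45
67^4 ≡ 5
67^5 ≡ 32
67^10 ≡ 14
67^20 ≡ 95
67^25 ≡ 10
67^50 ≡ 100
67^100 ≡ 1
Therefore the multiplicative order of 67 modulo 101 is 100.

100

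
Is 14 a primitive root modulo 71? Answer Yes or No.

No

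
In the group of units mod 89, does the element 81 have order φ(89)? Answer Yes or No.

φ(89) = 89 − 1 = 88 = 2^3 · 11.
It suffices to check that the order of 81 is not a proper divisor of 88: compute 81^(88/q) for q ∈ {2, 11}.
81^44 ≡ 1 (mod 89)  [q = 2: ≡ 1 ✗]
81^8 ≡ 4 (mod 89)  [q = 11: ≢ 1 ✓]
Since 81^44 ≡ 1, the order of 81 divides 44 < 88, so 81 is not a primitive root.

No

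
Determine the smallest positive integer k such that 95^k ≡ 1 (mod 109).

108

By Lagrange's theorem, ord_109(95) divides φ(109) = 109 − 1 = 108 = 2^2 · 3^3.
Divisors of 108: 1, 2, 3, 4, 6, 9, 12, 18, 27, 36, 54, 108.
Check 95^d mod 109 for each divisor in increasing order:
95^1 ≡ 95
95^2 ≡ 87
95^3 ≡ 90
95^4 ≡ 48
95^6 ≡ 34
95^9 ≡ 8
95^12 ≡ 66
95^18 ≡ 64
95^27 ≡ 76
95^36 ≡ 63
95^54 ≡ 108
95^108 ≡ 1
The smallest such exponent is 108, so the order of 95 is 108.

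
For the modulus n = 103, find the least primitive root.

5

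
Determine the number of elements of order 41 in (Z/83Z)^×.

40

φ(83) = 83 − 1 = 82 = 2 · 41.
Since (Z/83Z)^× is cyclic of order 82, the number of elements of order d is φ(d) when d | 82 and 0 otherwise.
41 | 82, and φ(41) = 41 − 1 = 40.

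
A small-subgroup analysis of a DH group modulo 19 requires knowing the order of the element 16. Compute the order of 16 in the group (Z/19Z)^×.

By Lagrange's theorem, ord_19(16) divides φ(19) = 19 − 1 = 18 = 2 · 3^2.
Divisors of 18: 1, 2, 3, 6, 9, 18.
Evaluate successive powers at the divisors of 18:
16^1 ≡ 16 (mod 19)
16^2 ≡ 9 (mod 19)
16^3 ≡ 11 (mod 19)
16^6 ≡ 7 (mod 19)
16^9 ≡ 1 (mod 19) ✓
The smallest such exponent is 9, so the order of 16 is 9.

9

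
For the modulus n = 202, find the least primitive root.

3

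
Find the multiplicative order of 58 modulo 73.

72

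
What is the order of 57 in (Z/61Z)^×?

15

The order of 57 must divide φ(61) = 61 − 1 = 60 = 2^2 · 3 · 5.
Divisors of 60: 1, 2, 3, 4, 5, 6, 10, 12, 15, 20, 30, 60.
Check 57^d mod 61 for each divisor in increasing order:
57^1 ≡ 57 (mod 61)
57^2 ≡ 16 (mod 61)
57^3 ≡ 58 (mod 61)
57^4 ≡ 12 (mod 61)
57^5 ≡ 13 (mod 61)
57^6 ≡ 9 (mod 61)
57^10 ≡ 47 (mod 61)
57^12 ≡ 20 (mod 61)
57^15 ≡ 1 (mod 61) ✓
Therefore the multiplicative order of 57 modulo 61 is 15.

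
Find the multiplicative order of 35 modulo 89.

The order of 35 must divide φ(89) = 89 − 1 = 88 = 2^3 · 11.
Divisors of 88: 1, 2, 4, 8, 11, 22, 44, 88.
Test each divisor d:
35^1 ≡ 35
35^2 ≡ 68
35^4 ≡ 85
35^8 ≡ 16
35^11 ≡ 77
35^22 ≡ 55
35^44 ≡ 88
35^88 ≡ 1
Hence ord(35) = 88.

88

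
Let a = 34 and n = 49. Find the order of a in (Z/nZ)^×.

ord(34) | φ(49) = φ(7^2) = 7·(7−1) = 42 = 2 · 3 · 7.
Divisors of 42: 1, 2, 3, 6, 7, 14, 21, 42.
Compute 34^d (mod 49) for the divisors d until we hit 1:
34^1 ≡ 34 (mod 49)
34^2 ≡ 29 (mod 49)
34^3 ≡ 6 (mod 49)
34^6 ≡ 36 (mod 49)
34^7 ≡ 48 (mod 49)
34^14 ≡ 1 (mod 49) ✓
Hence ord(34) = 14.

14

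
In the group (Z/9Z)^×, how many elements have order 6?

φ(9) = φ(3^2) = 3·(3−1) = 6 = 2 · 3.
Since (Z/9Z)^× is cyclic of order 6, the number of elements of order d is φ(d) when d | 6 and 0 otherwise.
6 = 2 · 3 divides 6, and φ(6) = 2.

2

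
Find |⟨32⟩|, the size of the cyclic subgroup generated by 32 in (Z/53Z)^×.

52

The order of 32 must divide φ(53) = 53 − 1 = 52 = 2^2 · 13.
Divisors of 52: 1, 2, 4, 13, 26, 52.
Evaluate successive powers at the divisors of 52:
32^1 ≡ 32 (mod 53)
32^2 ≡ 17 (mod 53)
32^4 ≡ 24 (mod 53)
32^13 ≡ 30 (mod 53)
32^26 ≡ 52 (mod 53)
32^52 ≡ 1 (mod 53) ✓
So ord_53(32) = 52.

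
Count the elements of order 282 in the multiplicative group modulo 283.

92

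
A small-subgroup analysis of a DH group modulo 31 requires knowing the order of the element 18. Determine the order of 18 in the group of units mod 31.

By Lagrange's theorem, ord_31(18) divides φ(31) = 31 − 1 = 30 = 2 · 3 · 5.
Divisors of 30: 1, 2, 3, 5, 6, 10, 15, 30.
Check 18^d mod 31 for each divisor in increasing order:
18^1 ≡ 18 (mod 31)
18^2 ≡ 14 (mod 31)
18^3 ≡ 4 (mod 31)
18^5 ≡ 25 (mod 31)
18^6 ≡ 16 (mod 31)
18^10 ≡ 5 (mod 31)
18^15 ≡ 1 (mod 31) ✓
So ord_31(18) = 15.

15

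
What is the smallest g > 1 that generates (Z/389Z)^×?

2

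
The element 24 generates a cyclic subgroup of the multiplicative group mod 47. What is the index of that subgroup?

Since 24 ∈ (Z/47Z)^×, its order divides φ(47) = 47 − 1 = 46 = 2 · 23.
Divisors of 46: 1, 2, 23, 46.
Check 24^d mod 47 for each divisor in increasing order:
24^1 ≡ 24 (mod 47)
24^2 ≡ 12 (mod 47)
24^23 ≡ 1 (mod 47) ✓
So ord_47(24) = 23, hence |⟨24⟩| = 23.
[(Z/47Z)^× : ⟨24⟩] = 46/23 = 2.

2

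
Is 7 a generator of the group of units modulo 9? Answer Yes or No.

No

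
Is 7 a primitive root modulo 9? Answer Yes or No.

φ(9) = φ(3^2) = 3·(3−1) = 6 = 2 · 3.
An element g generates (Z/9Z)^× iff g^(6/q) ≢ 1 (mod 9) for each prime q ∈ {2, 3}.
7^3 ≡ 1 (mod 9)  [q = 2: ≡ 1 ✗]
7^2 ≡ 4 (mod 9)  [q = 3: ≢ 1 ✓]
The check at q = 2 fails, so 7 generates a proper subgroup.

No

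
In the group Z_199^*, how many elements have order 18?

6

φ(199) = 199 − 1 = 198 = 2 · 3^2 · 11.
Since (Z/199Z)^× is cyclic of order 198, the number of elements of order d is φ(d) when d | 198 and 0 otherwise.
18 = 2 · 3^2 divides 198, and φ(18) = 6.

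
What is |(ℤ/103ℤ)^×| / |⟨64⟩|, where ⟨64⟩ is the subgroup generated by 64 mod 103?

By Lagrange's theorem, ord_103(64) divides φ(103) = 103 − 1 = 102 = 2 · 3 · 17.
Divisors of 102: 1, 2, 3, 6, 17, 34, 51, 102.
Evaluate successive powers at the divisors of 102:
64^1 ≡ 64
64^2 ≡ 79
64^3 ≡ 9
64^6 ≡ 81
64^17 ≡ 1
The order of 64 is 17, so the subgroup it generates has 17 elements.
[(Z/103Z)^× : ⟨64⟩] = 102/17 = 6.

6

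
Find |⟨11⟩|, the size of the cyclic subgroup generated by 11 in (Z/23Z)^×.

22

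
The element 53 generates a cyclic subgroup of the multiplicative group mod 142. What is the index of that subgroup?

1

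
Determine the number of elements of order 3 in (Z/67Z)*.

φ(67) = 67 − 1 = 66 = 2 · 3 · 11.
Since (Z/67Z)^× is cyclic of order 66, the number of elements of order d is φ(d) when d | 66 and 0 otherwise.
3 | 66, and φ(3) = 3 − 1 = 2.

2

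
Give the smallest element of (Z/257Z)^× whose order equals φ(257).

3

φ(257) = 257 − 1 = 256 = 2^8.
g is a primitive root iff g^(256/q) ≢ 1 (mod 257) for each prime q ∈ {2}.
g = 2: 2^128 ≡ 1 — hits 1, so not a primitive root.
g = 3: 3^128 ≡ 256 — none is 1, so 3 is a primitive root.
Hence the least primitive root of 257 is 3.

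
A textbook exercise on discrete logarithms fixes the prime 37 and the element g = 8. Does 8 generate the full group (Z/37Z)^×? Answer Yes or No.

No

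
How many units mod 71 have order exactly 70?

24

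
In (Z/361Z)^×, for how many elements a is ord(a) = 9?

φ(361) = φ(19^2) = 19·(19−1) = 342 = 2 · 3^2 · 19.
In a cyclic group of order 342, there are φ(d) elements of order d for each divisor d of 342, and zero for non-divisors.
9 = 3^2 divides 342, and φ(9) = 6.

6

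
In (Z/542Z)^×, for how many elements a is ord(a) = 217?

0

φ(542) = φ(2)·φ(271) = 1·270 = 270 = 2 · 3^3 · 5.
In a cyclic group of order 270, there are φ(d) elements of order d for each divisor d of 270, and zero for non-divisors.
Here 270 is not a multiple of 217, so there are no elements of order 217.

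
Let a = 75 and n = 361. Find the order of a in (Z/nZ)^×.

38

By Lagrange's theorem, ord_361(75) divides φ(361) = φ(19^2) = 19·(19−1) = 342 = 2 · 3^2 · 19.
Divisors of 342: 1, 2, 3, 6, 9, 18, 19, 38, 57, 114, 171, 342.
Evaluate successive powers at the divisors of 342:
75^1 ≡ 75
75^2 ≡ 210
75^3 ≡ 227
75^6 ≡ 267
75^9 ≡ 322
75^18 ≡ 77
75^19 ≡ 360
75^38 ≡ 1
So ord_361(75) = 38.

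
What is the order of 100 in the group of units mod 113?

Since 100 ∈ (Z/113Z)^×, its order divides φ(113) = 113 − 1 = 112 = 2^4 · 7.
Divisors of 112: 1, 2, 4, 7, 8, 14, 16, 28, 56, 112.
Compute 100^d (mod 113) for the divisors d until we hit 1:
100^1 ≡ 100 (mod 113)
100^2 ≡ 56 (mod 113)
100^4 ≡ 85 (mod 113)
100^7 ≡ 44 (mod 113)
100^8 ≡ 106 (mod 113)
100^14 ≡ 15 (mod 113)
100^16 ≡ 49 (mod 113)
100^28 ≡ 112 (mod 113)
100^56 ≡ 1 (mod 113) ✓
The smallest such exponent is 56, so the order of 100 is 56.

56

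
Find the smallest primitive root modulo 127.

φ(127) = 127 − 1 = 126 = 2 · 3^2 · 7.
Test candidates g = 2, 3, … against the prime factors q ∈ {2, 3, 7} of φ(127): g is a generator iff g^(126/q) ≢ 1 for every such q.
g = 2: 2^63 ≡ 1 — hits 1, so not a primitive root.
g = 3: 3^63 ≡ 126; 3^42 ≡ 107; 3^18 ≡ 4 — none is 1, so 3 is a primitive root.
The smallest primitive root modulo 127 is 3.

3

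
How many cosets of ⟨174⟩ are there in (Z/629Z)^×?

48

Since 174 ∈ (Z/629Z)^×, its order divides φ(629) = φ(17·37) = (17−1)·(37−1) = 16·36 = 576 = 2^6 · 3^2.
Divisors of 576: 1, 2, 3, 4, 6, 8, 9, 12, 16, 18, 24, 32, 36, 48, 64, 72, 96, 144, 192, 288, 576.
Evaluate successive powers at the divisors of 576:
174^1 ≡ 174 (mod 629)
174^2 ≡ 84 (mod 629)
174^3 ≡ 149 (mod 629)
174^4 ≡ 137 (mod 629)
174^6 ≡ 186 (mod 629)
174^8 ≡ 528 (mod 629)
174^9 ≡ 38 (mod 629)
174^12 ≡ 1 (mod 629) ✓
The order of 174 is 12, so the subgroup it generates has 12 elements.
The index is φ(629) / ord(174) = 576 / 12 = 48.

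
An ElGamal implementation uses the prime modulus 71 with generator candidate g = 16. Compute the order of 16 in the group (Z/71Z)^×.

35

By Lagrange's theorem, ord_71(16) divides φ(71) = 71 − 1 = 70 = 2 · 5 · 7.
Divisors of 70: 1, 2, 5, 7, 10, 14, 35, 70.
Evaluate successive powers at the divisors of 70:
16^1 ≡ 16 (mod 71)
16^2 ≡ 43 (mod 71)
16^5 ≡ 48 (mod 71)
16^7 ≡ 5 (mod 71)
16^10 ≡ 32 (mod 71)
16^14 ≡ 25 (mod 71)
16^35 ≡ 1 (mod 71) ✓
Therefore the multiplicative order of 16 modulo 71 is 35.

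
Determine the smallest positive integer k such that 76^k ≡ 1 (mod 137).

68

ord(76) | φ(137) = 137 − 1 = 136 = 2^3 · 17.
Divisors of 136: 1, 2, 4, 8, 17, 34, 68, 136.
Evaluate successive powers at the divisors of 136:
76^1 ≡ 76 (mod 137)
76^2 ≡ 22 (mod 137)
76^4 ≡ 73 (mod 137)
76^8 ≡ 123 (mod 137)
76^17 ≡ 100 (mod 137)
76^34 ≡ 136 (mod 137)
76^68 ≡ 1 (mod 137) ✓
So ord_137(76) = 68.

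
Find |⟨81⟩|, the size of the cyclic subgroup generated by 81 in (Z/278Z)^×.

By Lagrange's theorem, ord_278(81) divides φ(278) = φ(2)·φ(139) = 1·138 = 138 = 2 · 3 · 23.
Divisors of 138: 1, 2, 3, 6, 23, 46, 69, 138.
Test each divisor d:
81^1 ≡ 81 (mod 278)
81^2 ≡ 167 (mod 278)
81^3 ≡ 183 (mod 278)
81^6 ≡ 129 (mod 278)
81^23 ≡ 235 (mod 278)
81^46 ≡ 181 (mod 278)
81^69 ≡ 1 (mod 278) ✓
The smallest such exponent is 69, so the order of 81 is 69.

69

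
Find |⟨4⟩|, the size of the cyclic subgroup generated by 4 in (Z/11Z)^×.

5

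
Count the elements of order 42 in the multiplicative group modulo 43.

φ(43) = 43 − 1 = 42 = 2 · 3 · 7.
(Z/43Z)^× is cyclic (|G| = 42); a cyclic group of order m has exactly φ(d) elements of each order d | m, and none otherwise.
42 = 2 · 3 · 7 divides 42, and φ(42) = 12.

12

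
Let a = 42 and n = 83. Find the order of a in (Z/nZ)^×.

Since 42 ∈ (Z/83Z)^×, its order divides φ(83) = 83 − 1 = 82 = 2 · 41.
Divisors of 82: 1, 2, 41, 82.
Check 42^d mod 83 for each divisor in increasing order:
42^1 ≡ 42 (mod 83)
42^2 ≡ 21 (mod 83)
42^41 ≡ 82 (mod 83)
42^82 ≡ 1 (mod 83) ✓
The smallest such exponent is 82, so the order of 42 is 82.

82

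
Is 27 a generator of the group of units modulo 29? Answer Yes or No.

Yes

φ(29) = 29 − 1 = 28 = 2^2 · 7.
Test 27^(28/q) mod 29 for each prime factor q of 28:
27^14 ≡ 28 (mod 29)  [q = 2: ≢ 1 ✓]
27^4 ≡ 16 (mod 29)  [q = 7: ≢ 1 ✓]
None equal 1, so ord_29(27) = 28: 27 is a primitive root.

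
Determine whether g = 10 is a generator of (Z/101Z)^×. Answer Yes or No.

No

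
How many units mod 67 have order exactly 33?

20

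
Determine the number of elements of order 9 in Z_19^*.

6

φ(19) = 19 − 1 = 18 = 2 · 3^2.
Since (Z/19Z)^× is cyclic of order 18, the number of elements of order d is φ(d) when d | 18 and 0 otherwise.
9 = 3^2 divides 18, and φ(9) = 6.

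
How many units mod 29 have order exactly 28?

12

φ(29) = 29 − 1 = 28 = 2^2 · 7.
(Z/29Z)^× is cyclic (|G| = 28); a cyclic group of order m has exactly φ(d) elements of each order d | m, and none otherwise.
28 = 2^2 · 7 divides 28, and φ(28) = 12.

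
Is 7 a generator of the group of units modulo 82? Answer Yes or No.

Yes

φ(82) = φ(2)·φ(41) = 1·40 = 40 = 2^3 · 5.
7 is a primitive root mod 82 iff 7^(φ(82)/q) ≢ 1 for every prime q | φ(82), i.e. q ∈ {2, 5}.
7^20 ≡ 81 (mod 82)  [q = 2: ≢ 1 ✓]
7^8 ≡ 37 (mod 82)  [q = 5: ≢ 1 ✓]
Every test exponent gives a nontrivial residue, hence 7 generates the full group.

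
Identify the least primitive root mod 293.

2

φ(293) = 293 − 1 = 292 = 2^2 · 73.
Test candidates g = 2, 3, … against the prime factors q ∈ {2, 73} of φ(293): g is a generator iff g^(292/q) ≢ 1 for every such q.
g = 2: 2^146 ≡ 292; 2^4 ≡ 16 — none is 1, so 2 is a primitive root.
Hence the least primitive root of 293 is 2.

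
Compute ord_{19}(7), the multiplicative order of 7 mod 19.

ord(7) | φ(19) = 19 − 1 = 18 = 2 · 3^2.
Divisors of 18: 1, 2, 3, 6, 9, 18.
Test each divisor d:
7^1 ≡ 7
7^2 ≡ 11
7^3 ≡ 1
So ord_19(7) = 3.

3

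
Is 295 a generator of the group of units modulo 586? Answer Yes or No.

φ(586) = φ(2)·φ(293) = 1·292 = 292 = 2^2 · 73.
295 is a primitive root mod 586 iff 295^(φ(586)/q) ≢ 1 for every prime q | φ(586), i.e. q ∈ {2, 73}.
295^146 ≡ 585 (mod 586)  [q = 2: ≢ 1 ✓]
295^4 ≡ 309 (mod 586)  [q = 73: ≢ 1 ✓]
Every test exponent gives a nontrivial residue, hence 295 generates the full group.

Yes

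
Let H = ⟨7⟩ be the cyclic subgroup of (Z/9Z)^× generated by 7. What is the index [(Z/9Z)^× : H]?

Since 7 ∈ (Z/9Z)^×, its order divides φ(9) = φ(3^2) = 3·(3−1) = 6 = 2 · 3.
Divisors of 6: 1, 2, 3, 6.
Evaluate successive powers at the divisors of 6:
7^1 ≡ 7
7^2 ≡ 4
7^3 ≡ 1
The order of 7 is 3, so the subgroup it generates has 3 elements.
[(Z/9Z)^× : ⟨7⟩] = 6/3 = 2.

2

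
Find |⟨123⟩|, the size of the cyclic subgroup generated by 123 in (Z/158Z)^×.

By Lagrange's theorem, ord_158(123) divides φ(158) = φ(2)·φ(79) = 1·78 = 78 = 2 · 3 · 13.
Divisors of 78: 1, 2, 3, 6, 13, 26, 39, 78.
Compute 123^d (mod 158) for the divisors d until we hit 1:
123^1 ≡ 123 (mod 158)
123^2 ≡ 119 (mod 158)
123^3 ≡ 101 (mod 158)
123^6 ≡ 89 (mod 158)
123^13 ≡ 55 (mod 158)
123^26 ≡ 23 (mod 158)
123^39 ≡ 1 (mod 158) ✓
Therefore the multiplicative order of 123 modulo 158 is 39.

39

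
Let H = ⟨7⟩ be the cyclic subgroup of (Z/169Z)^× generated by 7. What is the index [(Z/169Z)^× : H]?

Since 7 ∈ (Z/169Z)^×, its order divides φ(169) = φ(13^2) = 13·(13−1) = 156 = 2^2 · 3 · 13.
Divisors of 156: 1, 2, 3, 4, 6, 12, 13, 26, 39, 52, 78, 156.
Check 7^d mod 169 for each divisor in increasing order:
7^1 ≡ 7
7^2 ≡ 49
7^3 ≡ 5
7^4 ≡ 35
7^6 ≡ 25
7^12 ≡ 118
7^13 ≡ 150
7^26 ≡ 23
7^39 ≡ 70
7^52 ≡ 22
7^78 ≡ 168
7^156 ≡ 1
Thus |⟨7⟩| = ord(7) = 156.
[(Z/169Z)^× : ⟨7⟩] = 156/156 = 1.

1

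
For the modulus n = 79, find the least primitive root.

3

φ(79) = 79 − 1 = 78 = 2 · 3 · 13.
Test candidates g = 2, 3, … against the prime factors q ∈ {2, 3, 13} of φ(79): g is a generator iff g^(78/q) ≢ 1 for every such q.
g = 2: 2^39 ≡ 1 — hits 1, so not a primitive root.
g = 3: 3^39 ≡ 78; 3^26 ≡ 23; 3^6 ≡ 18 — none is 1, so 3 is a primitive root.
Hence the least primitive root of 79 is 3.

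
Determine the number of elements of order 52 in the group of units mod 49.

0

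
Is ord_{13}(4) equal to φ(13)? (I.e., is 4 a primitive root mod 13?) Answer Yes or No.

No

φ(13) = 13 − 1 = 12 = 2^2 · 3.
It suffices to check that the order of 4 is not a proper divisor of 12: compute 4^(12/q) for q ∈ {2, 3}.
4^6 ≡ 1 (mod 13)  [q = 2: ≡ 1 ✗]
4^4 ≡ 9 (mod 13)  [q = 3: ≢ 1 ✓]
The check at q = 2 fails, so 4 generates a proper subgroup.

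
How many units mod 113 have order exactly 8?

4

φ(113) = 113 − 1 = 112 = 2^4 · 7.
(Z/113Z)^× is cyclic (|G| = 112); a cyclic group of order m has exactly φ(d) elements of each order d | m, and none otherwise.
8 = 2^3 divides 112, and φ(8) = 4.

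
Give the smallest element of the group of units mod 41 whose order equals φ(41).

φ(41) = 41 − 1 = 40 = 2^3 · 5.
g is a primitive root iff g^(40/q) ≢ 1 (mod 41) for each prime q ∈ {2, 5}.
g = 2: 2^20 ≡ 1 — hits 1, so not a primitive root.
g = 3: 3^20 ≡ 40; 3^8 ≡ 1 — hits 1, so not a primitive root.
g = 4: 4^20 ≡ 1 — hits 1, so not a primitive root.
g = 5: 5^20 ≡ 1 — hits 1, so not a primitive root.
g = 6: 6^20 ≡ 40; 6^8 ≡ 10 — none is 1, so 6 is a primitive root.
Hence the least primitive root of 41 is 6.

6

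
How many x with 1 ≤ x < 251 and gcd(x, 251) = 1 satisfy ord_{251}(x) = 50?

20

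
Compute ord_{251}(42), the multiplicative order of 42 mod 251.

250

Since 42 ∈ (Z/251Z)^×, its order divides φ(251) = 251 − 1 = 250 = 2 · 5^3.
Divisors of 250: 1, 2, 5, 10, 25, 50, 125, 250.
Evaluate successive powers at the divisors of 250:
42^1 ≡ 42 (mod 251)
42^2 ≡ 7 (mod 251)
42^5 ≡ 50 (mod 251)
42^10 ≡ 241 (mod 251)
42^25 ≡ 231 (mod 251)
42^50 ≡ 149 (mod 251)
42^125 ≡ 250 (mod 251)
42^250 ≡ 1 (mod 251) ✓
Hence ord(42) = 250.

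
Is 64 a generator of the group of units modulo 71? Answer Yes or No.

φ(71) = 71 − 1 = 70 = 2 · 5 · 7.
An element g generates (Z/71Z)^× iff g^(70/q) ≢ 1 (mod 71) for each prime q ∈ {2, 5, 7}.
64^35 ≡ 1 (mod 71)  [q = 2: ≡ 1 ✗]
64^14 ≡ 54 (mod 71)  [q = 5: ≢ 1 ✓]
64^10 ≡ 45 (mod 71)  [q = 7: ≢ 1 ✓]
Since 64^35 ≡ 1, the order of 64 divides 35 < 70, so 64 is not a primitive root.

No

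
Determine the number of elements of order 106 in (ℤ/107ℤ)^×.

φ(107) = 107 − 1 = 106 = 2 · 53.
Since (Z/107Z)^× is cyclic of order 106, the number of elements of order d is φ(d) when d | 106 and 0 otherwise.
106 = 2 · 53 divides 106, and φ(106) = 52.

52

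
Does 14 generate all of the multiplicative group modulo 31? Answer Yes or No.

No

φ(31) = 31 − 1 = 30 = 2 · 3 · 5.
An element g generates (Z/31Z)^× iff g^(30/q) ≢ 1 (mod 31) for each prime q ∈ {2, 3, 5}.
14^15 ≡ 1 (mod 31)  [q = 2: ≡ 1 ✗]
14^10 ≡ 25 (mod 31)  [q = 3: ≢ 1 ✓]
14^6 ≡ 8 (mod 31)  [q = 5: ≢ 1 ✓]
14^15 ≡ 1 shows ord(14) | 15, strictly less than φ(31); not a primitive root.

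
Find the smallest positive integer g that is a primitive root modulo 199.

φ(199) = 199 − 1 = 198 = 2 · 3^2 · 11.
g is a primitive root iff g^(198/q) ≢ 1 (mod 199) for each prime q ∈ {2, 3, 11}.
g = 2: 2^99 ≡ 1 — hits 1, so not a primitive root.
g = 3: 3^99 ≡ 198; 3^66 ≡ 106; 3^18 ≡ 125 — none is 1, so 3 is a primitive root.
The smallest primitive root modulo 199 is 3.

3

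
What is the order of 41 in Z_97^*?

ord(41) | φ(97) = 97 − 1 = 96 = 2^5 · 3.
Divisors of 96: 1, 2, 3, 4, 6, 8, 12, 16, 24, 32, 48, 96.
Compute 41^d (mod 97) for the divisors d until we hit 1:
41^1 ≡ 41
41^2 ≡ 32
41^3 ≡ 51
41^4 ≡ 54
41^6 ≡ 79
41^8 ≡ 6
41^12 ≡ 33
41^16 ≡ 36
41^24 ≡ 22
41^32 ≡ 35
41^48 ≡ 96
41^96 ≡ 1
The smallest such exponent is 96, so the order of 41 is 96.

96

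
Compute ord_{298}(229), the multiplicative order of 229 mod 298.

Since 229 ∈ (Z/298Z)^×, its order divides φ(298) = φ(2)·φ(149) = 1·148 = 148 = 2^2 · 37.
Divisors of 148: 1, 2, 4, 37, 74, 148.
Check 229^d mod 298 for each divisor in increasing order:
229^1 ≡ 229
229^2 ≡ 291
229^4 ≡ 49
229^37 ≡ 1
So ord_298(229) = 37.

37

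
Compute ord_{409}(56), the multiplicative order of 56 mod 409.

By Lagrange's theorem, ord_409(56) divides φ(409) = 409 − 1 = 408 = 2^3 · 3 · 17.
Divisors of 408: 1, 2, 3, 4, 6, 8, 12, 17, 24, 34, 51, 68, 102, 136, 204, 408.
Check 56^d mod 409 for each divisor in increasing order:
56^1 ≡ 56 (mod 409)
56^2 ≡ 273 (mod 409)
56^3 ≡ 155 (mod 409)
56^4 ≡ 91 (mod 409)
56^6 ≡ 303 (mod 409)
56^8 ≡ 101 (mod 409)
56^12 ≡ 193 (mod 409)
56^17 ≡ 292 (mod 409)
56^24 ≡ 30 (mod 409)
56^34 ≡ 192 (mod 409)
56^51 ≡ 31 (mod 409)
56^68 ≡ 54 (mod 409)
56^102 ≡ 143 (mod 409)
56^136 ≡ 53 (mod 409)
56^204 ≡ 408 (mod 409)
56^408 ≡ 1 (mod 409) ✓
So ord_409(56) = 408.

408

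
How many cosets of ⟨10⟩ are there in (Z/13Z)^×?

2

The order of 10 must divide φ(13) = 13 − 1 = 12 = 2^2 · 3.
Divisors of 12: 1, 2, 3, 4, 6, 12.
Check 10^d mod 13 for each divisor in increasing order:
10^1 ≡ 10 (mod 13)
10^2 ≡ 9 (mod 13)
10^3 ≡ 12 (mod 13)
10^4 ≡ 3 (mod 13)
10^6 ≡ 1 (mod 13) ✓
So ord_13(10) = 6, hence |⟨10⟩| = 6.
Index = |(Z/13Z)^×| / |⟨10⟩| = 12 / 6 = 2.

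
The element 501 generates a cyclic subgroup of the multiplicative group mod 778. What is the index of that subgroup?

4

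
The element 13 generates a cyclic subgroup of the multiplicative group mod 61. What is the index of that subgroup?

The order of 13 must divide φ(61) = 61 − 1 = 60 = 2^2 · 3 · 5.
Divisors of 60: 1, 2, 3, 4, 5, 6, 10, 12, 15, 20, 30, 60.
Evaluate successive powers at the divisors of 60:
13^1 ≡ 13 (mod 61)
13^2 ≡ 47 (mod 61)
13^3 ≡ 1 (mod 61) ✓
Thus |⟨13⟩| = ord(13) = 3.
[(Z/61Z)^× : ⟨13⟩] = 60/3 = 20.

20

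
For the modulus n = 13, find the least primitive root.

2

φ(13) = 13 − 1 = 12 = 2^2 · 3.
g is a primitive root iff g^(12/q) ≢ 1 (mod 13) for each prime q ∈ {2, 3}.
g = 2: 2^6 ≡ 12; 2^4 ≡ 3 — none is 1, so 2 is a primitive root.
The smallest primitive root modulo 13 is 2.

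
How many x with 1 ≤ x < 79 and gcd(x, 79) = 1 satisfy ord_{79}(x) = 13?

φ(79) = 79 − 1 = 78 = 2 · 3 · 13.
(Z/79Z)^× is cyclic (|G| = 78); a cyclic group of order m has exactly φ(d) elements of each order d | m, and none otherwise.
13 | 78, and φ(13) = 13 − 1 = 12.

12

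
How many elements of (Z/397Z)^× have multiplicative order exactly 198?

φ(397) = 397 − 1 = 396 = 2^2 · 3^2 · 11.
Since (Z/397Z)^× is cyclic of order 396, the number of elements of order d is φ(d) when d | 396 and 0 otherwise.
198 = 2 · 3^2 · 11 divides 396, and φ(198) = 60.

60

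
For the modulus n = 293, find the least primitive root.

φ(293) = 293 − 1 = 292 = 2^2 · 73.
Test candidates g = 2, 3, … against the prime factors q ∈ {2, 73} of φ(293): g is a generator iff g^(292/q) ≢ 1 for every such q.
g = 2: 2^146 ≡ 292; 2^4 ≡ 16 — none is 1, so 2 is a primitive root.
The smallest primitive root modulo 293 is 2.

2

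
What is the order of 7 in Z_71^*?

70

ord(7) | φ(71) = 71 − 1 = 70 = 2 · 5 · 7.
Divisors of 70: 1, 2, 5, 7, 10, 14, 35, 70.
Compute 7^d (mod 71) for the divisors d until we hit 1:
7^1 ≡ 7 (mod 71)
7^2 ≡ 49 (mod 71)
7^5 ≡ 51 (mod 71)
7^7 ≡ 14 (mod 71)
7^10 ≡ 45 (mod 71)
7^14 ≡ 54 (mod 71)
7^35 ≡ 70 (mod 71)
7^70 ≡ 1 (mod 71) ✓
Therefore the multiplicative order of 7 modulo 71 is 70.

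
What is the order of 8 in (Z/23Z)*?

ord(8) | φ(23) = 23 − 1 = 22 = 2 · 11.
Divisors of 22: 1, 2, 11, 22.
Evaluate successive powers at the divisors of 22:
8^1 ≡ 8 (mod 23)
8^2 ≡ 18 (mod 23)
8^11 ≡ 1 (mod 23) ✓
Therefore the multiplicative order of 8 modulo 23 is 11.

11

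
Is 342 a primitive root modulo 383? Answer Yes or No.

No

φ(383) = 383 − 1 = 382 = 2 · 191.
Test 342^(382/q) mod 383 for each prime factor q of 382:
342^191 ≡ 1 (mod 383)  [q = 2: ≡ 1 ✗]
342^2 ≡ 149 (mod 383)  [q = 191: ≢ 1 ✓]
The check at q = 2 fails, so 342 generates a proper subgroup.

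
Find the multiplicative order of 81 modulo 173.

By Lagrange's theorem, ord_173(81) divides φ(173) = 173 − 1 = 172 = 2^2 · 43.
Divisors of 172: 1, 2, 4, 43, 86, 172.
Compute 81^d (mod 173) for the divisors d until we hit 1:
81^1 ≡ 81 (mod 173)
81^2 ≡ 160 (mod 173)
81^4 ≡ 169 (mod 173)
81^43 ≡ 1 (mod 173) ✓
So ord_173(81) = 43.

43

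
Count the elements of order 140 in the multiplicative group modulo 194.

φ(194) = φ(2)·φ(97) = 1·96 = 96 = 2^5 · 3.
(Z/194Z)^× is cyclic (|G| = 96); a cyclic group of order m has exactly φ(d) elements of each order d | m, and none otherwise.
140 does not divide 96, so no element of (Z/194Z)^× has order 140.

0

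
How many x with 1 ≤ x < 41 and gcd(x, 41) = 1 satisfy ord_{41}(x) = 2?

1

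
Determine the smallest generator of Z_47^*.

5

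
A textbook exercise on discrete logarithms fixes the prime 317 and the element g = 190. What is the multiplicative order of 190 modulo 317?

316

By Lagrange's theorem, ord_317(190) divides φ(317) = 317 − 1 = 316 = 2^2 · 79.
Divisors of 316: 1, 2, 4, 79, 158, 316.
Check 190^d mod 317 for each divisor in increasing order:
190^1 ≡ 190 (mod 317)
190^2 ≡ 279 (mod 317)
190^4 ≡ 176 (mod 317)
190^79 ≡ 114 (mod 317)
190^158 ≡ 316 (mod 317)
190^316 ≡ 1 (mod 317) ✓
The smallest such exponent is 316, so the order of 190 is 316.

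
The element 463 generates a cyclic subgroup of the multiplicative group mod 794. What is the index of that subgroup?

1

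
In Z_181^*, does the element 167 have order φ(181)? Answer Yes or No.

φ(181) = 181 − 1 = 180 = 2^2 · 3^2 · 5.
An element g generates (Z/181Z)^× iff g^(180/q) ≢ 1 (mod 181) for each prime q ∈ {2, 3, 5}.
167^90 ≡ 1 (mod 181)  [q = 2: ≡ 1 ✗]
167^60 ≡ 48 (mod 181)  [q = 3: ≢ 1 ✓]
167^36 ≡ 59 (mod 181)  [q = 5: ≢ 1 ✓]
The check at q = 2 fails, so 167 generates a proper subgroup.

No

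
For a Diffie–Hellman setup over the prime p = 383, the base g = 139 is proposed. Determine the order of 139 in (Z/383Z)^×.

Since 139 ∈ (Z/383Z)^×, its order divides φ(383) = 383 − 1 = 382 = 2 · 191.
Divisors of 382: 1, 2, 191, 382.
Test each divisor d:
139^1 ≡ 139
139^2 ≡ 171
139^191 ≡ 1
Therefore the multiplicative order of 139 modulo 383 is 191.

191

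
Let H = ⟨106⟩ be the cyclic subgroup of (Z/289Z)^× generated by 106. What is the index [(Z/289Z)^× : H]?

The order of 106 must divide φ(289) = φ(17^2) = 17·(17−1) = 272 = 2^4 · 17.
Divisors of 272: 1, 2, 4, 8, 16, 17, 34, 68, 136, 272.
Test each divisor d:
106^1 ≡ 106
106^2 ≡ 254
106^4 ≡ 69
106^8 ≡ 137
106^16 ≡ 273
106^17 ≡ 38
106^34 ≡ 288
106^68 ≡ 1
So ord_289(106) = 68, hence |⟨106⟩| = 68.
[(Z/289Z)^× : ⟨106⟩] = 272/68 = 4.

4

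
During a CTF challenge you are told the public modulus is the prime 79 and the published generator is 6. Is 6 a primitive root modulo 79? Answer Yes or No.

φ(79) = 79 − 1 = 78 = 2 · 3 · 13.
It suffices to check that the order of 6 is not a proper divisor of 78: compute 6^(78/q) for q ∈ {2, 3, 13}.
6^39 ≡ 78 (mod 79)  [q = 2: ≢ 1 ✓]
6^26 ≡ 55 (mod 79)  [q = 3: ≢ 1 ✓]
6^6 ≡ 46 (mod 79)  [q = 13: ≢ 1 ✓]
All checks pass, so 6 has order 78 and is a primitive root modulo 79.

Yes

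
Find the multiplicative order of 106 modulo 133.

By Lagrange's theorem, ord_133(106) divides φ(133) = φ(7·19) = (7−1)·(19−1) = 6·18 = 108 = 2^2 · 3^3.
Divisors of 108: 1, 2, 3, 4, 6, 9, 12, 18, 27, 36, 54, 108.
Evaluate successive powers at the divisors of 108:
106^1 ≡ 106 (mod 133)
106^2 ≡ 64 (mod 133)
106^3 ≡ 1 (mod 133) ✓
The smallest such exponent is 3, so the order of 106 is 3.

3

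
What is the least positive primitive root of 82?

φ(82) = φ(2)·φ(41) = 1·40 = 40 = 2^3 · 5.
g is a primitive root iff g^(40/q) ≢ 1 (mod 82) for each prime q ∈ {2, 5}.
g = 2: gcd(2, 82) = 2 > 1, not a unit — skip.
g = 3: 3^20 ≡ 81; 3^8 ≡ 1 — hits 1, so not a primitive root.
g = 4: gcd(4, 82) = 2 > 1, not a unit — skip.
g = 5: 5^20 ≡ 1 — hits 1, so not a primitive root.
g = 6: gcd(6, 82) = 2 > 1, not a unit — skip.
g = 7: 7^20 ≡ 81; 7^8 ≡ 37 — none is 1, so 7 is a primitive root.
So 7 is the smallest generator of (Z/82Z)^×.

7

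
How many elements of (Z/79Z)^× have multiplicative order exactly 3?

φ(79) = 79 − 1 = 78 = 2 · 3 · 13.
Since (Z/79Z)^× is cyclic of order 78, the number of elements of order d is φ(d) when d | 78 and 0 otherwise.
3 | 78, and φ(3) = 3 − 1 = 2.

2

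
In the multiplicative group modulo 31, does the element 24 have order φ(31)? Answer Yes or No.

Yes

φ(31) = 31 − 1 = 30 = 2 · 3 · 5.
It suffices to check that the order of 24 is not a proper divisor of 30: compute 24^(30/q) for q ∈ {2, 3, 5}.
24^15 ≡ 30 (mod 31)  [q = 2: ≢ 1 ✓]
24^10 ≡ 25 (mod 31)  [q = 3: ≢ 1 ✓]
24^6 ≡ 4 (mod 31)  [q = 5: ≢ 1 ✓]
Every test exponent gives a nontrivial residue, hence 24 generates the full group.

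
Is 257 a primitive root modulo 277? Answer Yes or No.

φ(277) = 277 − 1 = 276 = 2^2 · 3 · 23.
An element g generates (Z/277Z)^× iff g^(276/q) ≢ 1 (mod 277) for each prime q ∈ {2, 3, 23}.
257^138 ≡ 276 (mod 277)  [q = 2: ≢ 1 ✓]
257^92 ≡ 116 (mod 277)  [q = 3: ≢ 1 ✓]
257^12 ≡ 84 (mod 277)  [q = 23: ≢ 1 ✓]
All checks pass, so 257 has order 276 and is a primitive root modulo 277.

Yes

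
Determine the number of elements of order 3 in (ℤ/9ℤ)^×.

2

φ(9) = φ(3^2) = 3·(3−1) = 6 = 2 · 3.
(Z/9Z)^× is cyclic (|G| = 6); a cyclic group of order m has exactly φ(d) elements of each order d | m, and none otherwise.
3 | 6, and φ(3) = 3 − 1 = 2.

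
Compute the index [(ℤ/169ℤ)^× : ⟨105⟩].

12

The order of 105 must divide φ(169) = φ(13^2) = 13·(13−1) = 156 = 2^2 · 3 · 13.
Divisors of 156: 1, 2, 3, 4, 6, 12, 13, 26, 39, 52, 78, 156.
Check 105^d mod 169 for each divisor in increasing order:
105^1 ≡ 105 (mod 169)
105^2 ≡ 40 (mod 169)
105^3 ≡ 144 (mod 169)
105^4 ≡ 79 (mod 169)
105^6 ≡ 118 (mod 169)
105^12 ≡ 66 (mod 169)
105^13 ≡ 1 (mod 169) ✓
Thus |⟨105⟩| = ord(105) = 13.
[(Z/169Z)^× : ⟨105⟩] = 156/13 = 12.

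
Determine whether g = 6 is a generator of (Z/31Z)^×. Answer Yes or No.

φ(31) = 31 − 1 = 30 = 2 · 3 · 5.
An element g generates (Z/31Z)^× iff g^(30/q) ≢ 1 (mod 31) for each prime q ∈ {2, 3, 5}.
6^15 ≡ 30 (mod 31)  [q = 2: ≢ 1 ✓]
6^10 ≡ 25 (mod 31)  [q = 3: ≢ 1 ✓]
6^6 ≡ 1 (mod 31)  [q = 5: ≡ 1 ✗]
Since 6^6 ≡ 1, the order of 6 divides 6 < 30, so 6 is not a primitive root.

No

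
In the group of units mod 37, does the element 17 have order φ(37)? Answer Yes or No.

Yes

φ(37) = 37 − 1 = 36 = 2^2 · 3^2.
Test 17^(36/q) mod 37 for each prime factor q of 36:
17^18 ≡ 36 (mod 37)  [q = 2: ≢ 1 ✓]
17^12 ≡ 26 (mod 37)  [q = 3: ≢ 1 ✓]
All checks pass, so 17 has order 36 and is a primitive root modulo 37.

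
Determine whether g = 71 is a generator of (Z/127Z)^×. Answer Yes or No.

φ(127) = 127 − 1 = 126 = 2 · 3^2 · 7.
It suffices to check that the order of 71 is not a proper divisor of 126: compute 71^(126/q) for q ∈ {2, 3, 7}.
71^63 ≡ 1 (mod 127)  [q = 2: ≡ 1 ✗]
71^42 ≡ 107 (mod 127)  [q = 3: ≢ 1 ✓]
71^18 ≡ 16 (mod 127)  [q = 7: ≢ 1 ✓]
71^63 ≡ 1 shows ord(71) | 63, strictly less than φ(127); not a primitive root.

No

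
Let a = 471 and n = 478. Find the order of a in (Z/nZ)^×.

119

ord(471) | φ(478) = φ(2)·φ(239) = 1·238 = 238 = 2 · 7 · 17.
Divisors of 238: 1, 2, 7, 14, 17, 34, 119, 238.
Check 471^d mod 478 for each divisor in increasing order:
471^1 ≡ 471 (mod 478)
471^2 ≡ 49 (mod 478)
471^7 ≡ 51 (mod 478)
471^14 ≡ 211 (mod 478)
471^17 ≡ 283 (mod 478)
471^34 ≡ 263 (mod 478)
471^119 ≡ 1 (mod 478) ✓
Therefore the multiplicative order of 471 modulo 478 is 119.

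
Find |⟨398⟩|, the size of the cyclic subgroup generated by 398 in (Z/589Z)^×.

The order of 398 must divide φ(589) = φ(19·31) = (19−1)·(31−1) = 18·30 = 540 = 2^2 · 3^3 · 5.
Divisors of 540: 1, 2, 3, 4, 5, 6, 9, 10, 12, 15, 18, 20, 27, 30, 36, 45, 54, 60, 90, 108, 135, 180, 270, 540.
Check 398^d mod 589 for each divisor in increasing order:
398^1 ≡ 398 (mod 589)
398^2 ≡ 552 (mod 589)
398^3 ≡ 588 (mod 589)
398^4 ≡ 191 (mod 589)
398^5 ≡ 37 (mod 589)
398^6 ≡ 1 (mod 589) ✓
Hence ord(398) = 6.

6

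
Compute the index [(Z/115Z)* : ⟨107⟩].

2

ord(107) | φ(115) = φ(5·23) = (5−1)·(23−1) = 4·22 = 88 = 2^3 · 11.
Divisors of 88: 1, 2, 4, 8, 11, 22, 44, 88.
Test each divisor d:
107^1 ≡ 107 (mod 115)
107^2 ≡ 64 (mod 115)
107^4 ≡ 71 (mod 115)
107^8 ≡ 96 (mod 115)
107^11 ≡ 68 (mod 115)
107^22 ≡ 24 (mod 115)
107^44 ≡ 1 (mod 115) ✓
The order of 107 is 44, so the subgroup it generates has 44 elements.
Index = |(Z/115Z)^×| / |⟨107⟩| = 88 / 44 = 2.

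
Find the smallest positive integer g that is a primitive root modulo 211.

2

φ(211) = 211 − 1 = 210 = 2 · 3 · 5 · 7.
Test candidates g = 2, 3, … against the prime factors q ∈ {2, 3, 5, 7} of φ(211): g is a generator iff g^(210/q) ≢ 1 for every such q.
g = 2: 2^105 ≡ 210; 2^70 ≡ 196; 2^42 ≡ 107; 2^30 ≡ 171 — none is 1, so 2 is a primitive root.
Hence the least primitive root of 211 is 2.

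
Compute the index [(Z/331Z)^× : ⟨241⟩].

The order of 241 must divide φ(331) = 331 − 1 = 330 = 2 · 3 · 5 · 11.
Divisors of 330: 1, 2, 3, 5, 6, 10, 11, 15, 22, 30, 33, 55, 66, 110, 165, 330.
Evaluate successive powers at the divisors of 330:
241^1 ≡ 241 (mod 331)
241^2 ≡ 156 (mod 331)
241^3 ≡ 193 (mod 331)
241^5 ≡ 318 (mod 331)
241^6 ≡ 177 (mod 331)
241^10 ≡ 169 (mod 331)
241^11 ≡ 16 (mod 331)
241^15 ≡ 120 (mod 331)
241^22 ≡ 256 (mod 331)
241^30 ≡ 167 (mod 331)
241^33 ≡ 124 (mod 331)
241^55 ≡ 299 (mod 331)
241^66 ≡ 150 (mod 331)
241^110 ≡ 31 (mod 331)
241^165 ≡ 1 (mod 331) ✓
Thus |⟨241⟩| = ord(241) = 165.
The index is φ(331) / ord(241) = 330 / 165 = 2.

2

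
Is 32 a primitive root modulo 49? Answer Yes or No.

No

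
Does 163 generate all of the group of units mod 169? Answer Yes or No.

Yes

φ(169) = φ(13^2) = 13·(13−1) = 156 = 2^2 · 3 · 13.
An element g generates (Z/169Z)^× iff g^(156/q) ≢ 1 (mod 169) for each prime q ∈ {2, 3, 13}.
163^78 ≡ 168 (mod 169)  [q = 2: ≢ 1 ✓]
163^52 ≡ 22 (mod 169)  [q = 3: ≢ 1 ✓]
163^12 ≡ 144 (mod 169)  [q = 13: ≢ 1 ✓]
Every test exponent gives a nontrivial residue, hence 163 generates the full group.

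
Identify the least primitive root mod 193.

φ(193) = 193 − 1 = 192 = 2^6 · 3.
Test candidates g = 2, 3, … against the prime factors q ∈ {2, 3} of φ(193): g is a generator iff g^(192/q) ≢ 1 for every such q.
g = 2: 2^96 ≡ 1 — hits 1, so not a primitive root.
g = 3: 3^96 ≡ 1 — hits 1, so not a primitive root.
g = 4: 4^96 ≡ 1 — hits 1, so not a primitive root.
g = 5: 5^96 ≡ 192; 5^64 ≡ 84 — none is 1, so 5 is a primitive root.
So 5 is the smallest generator of (Z/193Z)^×.

5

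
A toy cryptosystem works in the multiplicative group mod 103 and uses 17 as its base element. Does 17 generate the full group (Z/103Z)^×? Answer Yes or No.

No

φ(103) = 103 − 1 = 102 = 2 · 3 · 17.
An element g generates (Z/103Z)^× iff g^(102/q) ≢ 1 (mod 103) for each prime q ∈ {2, 3, 17}.
17^51 ≡ 1 (mod 103)  [q = 2: ≡ 1 ✗]
17^34 ≡ 56 (mod 103)  [q = 3: ≢ 1 ✓]
17^6 ≡ 34 (mod 103)  [q = 17: ≢ 1 ✓]
The check at q = 2 fails, so 17 generates a proper subgroup.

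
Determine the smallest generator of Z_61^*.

2

φ(61) = 61 − 1 = 60 = 2^2 · 3 · 5.
Test candidates g = 2, 3, … against the prime factors q ∈ {2, 3, 5} of φ(61): g is a generator iff g^(60/q) ≢ 1 for every such q.
g = 2: 2^30 ≡ 60; 2^20 ≡ 47; 2^12 ≡ 9 — none is 1, so 2 is a primitive root.
So 2 is the smallest generator of (Z/61Z)^×.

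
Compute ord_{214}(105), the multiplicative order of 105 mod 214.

The order of 105 must divide φ(214) = φ(2)·φ(107) = 1·106 = 106 = 2 · 53.
Divisors of 106: 1, 2, 53, 106.
Evaluate successive powers at the divisors of 106:
105^1 ≡ 105 (mod 214)
105^2 ≡ 111 (mod 214)
105^53 ≡ 1 (mod 214) ✓
Therefore the multiplicative order of 105 modulo 214 is 53.

53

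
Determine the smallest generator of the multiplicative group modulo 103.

φ(103) = 103 − 1 = 102 = 2 · 3 · 17.
g is a primitive root iff g^(102/q) ≢ 1 (mod 103) for each prime q ∈ {2, 3, 17}.
g = 2: 2^51 ≡ 1 — hits 1, so not a primitive root.
g = 3: 3^51 ≡ 102; 3^34 ≡ 1 — hits 1, so not a primitive root.
g = 4: 4^51 ≡ 1 — hits 1, so not a primitive root.
g = 5: 5^51 ≡ 102; 5^34 ≡ 56; 5^6 ≡ 72 — none is 1, so 5 is a primitive root.
The smallest primitive root modulo 103 is 5.

5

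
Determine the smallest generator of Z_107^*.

2

φ(107) = 107 − 1 = 106 = 2 · 53.
Test candidates g = 2, 3, … against the prime factors q ∈ {2, 53} of φ(107): g is a generator iff g^(106/q) ≢ 1 for every such q.
g = 2: 2^53 ≡ 106; 2^2 ≡ 4 — none is 1, so 2 is a primitive root.
So 2 is the smallest generator of (Z/107Z)^×.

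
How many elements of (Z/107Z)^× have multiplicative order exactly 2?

φ(107) = 107 − 1 = 106 = 2 · 53.
Since (Z/107Z)^× is cyclic of order 106, the number of elements of order d is φ(d) when d | 106 and 0 otherwise.
2 | 106, and φ(2) = 2 − 1 = 1.

1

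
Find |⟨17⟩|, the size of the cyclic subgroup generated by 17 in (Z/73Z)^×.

By Lagrange's theorem, ord_73(17) divides φ(73) = 73 − 1 = 72 = 2^3 · 3^2.
Divisors of 72: 1, 2, 3, 4, 6, 8, 9, 12, 18, 24, 36, 72.
Evaluate successive powers at the divisors of 72:
17^1 ≡ 17 (mod 73)
17^2 ≡ 70 (mod 73)
17^3 ≡ 22 (mod 73)
17^4 ≡ 9 (mod 73)
17^6 ≡ 46 (mod 73)
17^8 ≡ 8 (mod 73)
17^9 ≡ 63 (mod 73)
17^12 ≡ 72 (mod 73)
17^18 ≡ 27 (mod 73)
17^24 ≡ 1 (mod 73) ✓
Hence ord(17) = 24.

24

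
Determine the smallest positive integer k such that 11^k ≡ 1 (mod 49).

21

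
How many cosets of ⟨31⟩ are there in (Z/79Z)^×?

2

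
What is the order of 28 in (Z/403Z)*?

60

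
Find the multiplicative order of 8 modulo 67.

The order of 8 must divide φ(67) = 67 − 1 = 66 = 2 · 3 · 11.
Divisors of 66: 1, 2, 3, 6, 11, 22, 33, 66.
Test each divisor d:
8^1 ≡ 8 (mod 67)
8^2 ≡ 64 (mod 67)
8^3 ≡ 43 (mod 67)
8^6 ≡ 40 (mod 67)
8^11 ≡ 66 (mod 67)
8^22 ≡ 1 (mod 67) ✓
The smallest such exponent is 22, so the order of 8 is 22.

22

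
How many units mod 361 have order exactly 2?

φ(361) = φ(19^2) = 19·(19−1) = 342 = 2 · 3^2 · 19.
Since (Z/361Z)^× is cyclic of order 342, the number of elements of order d is φ(d) when d | 342 and 0 otherwise.
2 | 342, and φ(2) = 2 − 1 = 1.

1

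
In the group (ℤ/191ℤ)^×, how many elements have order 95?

72

φ(191) = 191 − 1 = 190 = 2 · 5 · 19.
Since (Z/191Z)^× is cyclic of order 190, the number of elements of order d is φ(d) when d | 190 and 0 otherwise.
95 = 5 · 19 divides 190, and φ(95) = 72.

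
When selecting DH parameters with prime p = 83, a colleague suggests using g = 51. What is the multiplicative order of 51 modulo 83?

41

The order of 51 must divide φ(83) = 83 − 1 = 82 = 2 · 41.
Divisors of 82: 1, 2, 41, 82.
Evaluate successive powers at the divisors of 82:
51^1 ≡ 51
51^2 ≡ 28
51^41 ≡ 1
So ord_83(51) = 41.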